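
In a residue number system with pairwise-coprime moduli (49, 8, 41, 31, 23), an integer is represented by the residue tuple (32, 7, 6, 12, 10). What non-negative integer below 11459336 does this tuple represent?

3391567

The moduli are pairwise coprime; N = 49·8·41·31·23 = 11459336.
N/49 = 233864; 233864 ≡ 36 (mod 49); 36·15 ≡ 1, so inverse 15.
N/8 = 1432417; 1432417 ≡ 1 (mod 8), inverse 1.
N/41 = 279496; 279496 ≡ 40 (mod 41); 40·40 ≡ 1, so inverse 40.
N/31 = 369656; 369656 ≡ 12 (mod 31); 12·13 ≡ 1, so inverse 13.
N/23 = 498232; 498232 ≡ 6 (mod 23); 6·4 ≡ 1, so inverse 4.
x ≡ 32·233864·15 + 7·1432417·1 + 6·279496·40 + 12·369656·13 + 10·498232·4 = 266956295.
266956295 mod 11459336 = 3391567.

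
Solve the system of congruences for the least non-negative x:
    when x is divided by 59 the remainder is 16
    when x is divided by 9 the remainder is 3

75

From x ≡ 16 (mod 59) write x = 16 + 59t. Substituting into x ≡ 3 (mod 9) gives 59t ≡ 5 (mod 9), and since 5⁻¹ ≡ 2 (mod 9), t ≡ 1. Hence x ≡ 16 + 59·1 = 75 (mod 531).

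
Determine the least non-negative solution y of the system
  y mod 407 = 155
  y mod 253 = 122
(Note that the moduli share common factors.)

3411

gcd(407, 253) = 11 and 11 | (122 − 155), so the pair is consistent; merging gives y ≡ 3411 (mod 9361), where 9361 = lcm(407, 253).
The solution is unique modulo lcm(407, 253) = 9361.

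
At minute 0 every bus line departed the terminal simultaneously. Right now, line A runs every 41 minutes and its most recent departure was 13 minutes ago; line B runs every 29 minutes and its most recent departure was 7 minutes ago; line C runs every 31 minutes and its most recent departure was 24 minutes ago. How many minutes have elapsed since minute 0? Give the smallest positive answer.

From t ≡ 13 (mod 41) write t = 13 + 41s. Substituting into t ≡ 7 (mod 29) gives 41s ≡ 23 (mod 29), and since 12⁻¹ ≡ 17 (mod 29), s ≡ 14. Hence t ≡ 13 + 41·14 = 587 (mod 1189).
From t ≡ 587 (mod 1189) write t = 587 + 1189s. Substituting into t ≡ 24 (mod 31) gives 1189s ≡ 26 (mod 31), and since 11⁻¹ ≡ 17 (mod 31), s ≡ 8. Hence t ≡ 587 + 1189·8 = 10099 (mod 36859).

10099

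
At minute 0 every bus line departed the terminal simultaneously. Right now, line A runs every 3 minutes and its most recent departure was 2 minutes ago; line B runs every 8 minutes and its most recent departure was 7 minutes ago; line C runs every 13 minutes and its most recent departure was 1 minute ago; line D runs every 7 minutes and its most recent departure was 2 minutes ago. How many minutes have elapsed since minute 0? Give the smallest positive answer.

1535

The moduli are pairwise coprime; N = 3·8·13·7 = 2184.
N/3 = 728; 728 ≡ 2 (mod 3); 2·2 ≡ 1, so inverse 2.
N/8 = 273; 273 ≡ 1 (mod 8), inverse 1.
N/13 = 168; 168 ≡ 12 (mod 13); 12·12 ≡ 1, so inverse 12.
N/7 = 312; 312 ≡ 4 (mod 7); 4·2 ≡ 1, so inverse 2.
t ≡ 2·728·2 + 7·273·1 + 1·168·12 + 2·312·2 = 8087.
8087 mod 2184 = 1535.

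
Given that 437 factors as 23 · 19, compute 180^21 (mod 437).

178

Mod 23: 180 ≡ 19; 19^21 ≡ 17 (mod 23).
Mod 19: 180 ≡ 9; by Fermat, exponent reduces to 21 mod 18 = 3; 9^3 ≡ 7 (mod 19).
Combine by CRT: x ≡ 17 (mod 23), x ≡ 7 (mod 19) ⇒ x ≡ 178 (mod 437).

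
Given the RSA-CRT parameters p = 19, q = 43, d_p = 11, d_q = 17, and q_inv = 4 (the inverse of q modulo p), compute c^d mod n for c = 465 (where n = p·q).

176

m₁ = c^(d_p) mod p: c ≡ 9 (mod 19), and 9^11 mod 19 = 5.
m₂ = c^(d_q) mod q: c ≡ 35 (mod 43), and 35^17 mod 43 = 4.
h = q_inv·(m₁ − m₂) mod p = 4·(5 − 4) mod 19 = 4.
m = m₂ + h·q = 4 + 4·43 = 176.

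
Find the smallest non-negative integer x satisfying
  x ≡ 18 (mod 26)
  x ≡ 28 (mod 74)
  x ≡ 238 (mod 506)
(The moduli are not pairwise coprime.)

243118

Combine the congruences pairwise.
gcd(26, 74) = 2 and 2 | (28 − 18), so the pair is consistent; merging gives x ≡ 694 (mod 962), where 962 = lcm(26, 74).
gcd(962, 506) = 2 and 2 | (238 − 694), so the pair is consistent; merging gives x ≡ 243118 (mod 243386), where 243386 = lcm(962, 506).
The solution is unique modulo lcm(26, 74, 506) = 243386.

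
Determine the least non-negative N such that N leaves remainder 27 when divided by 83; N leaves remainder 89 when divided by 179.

1521

From N ≡ 27 (mod 83) write N = 27 + 83t. Substituting into N ≡ 89 (mod 179) gives 83t ≡ 62 (mod 179), and since 83⁻¹ ≡ 110 (mod 179), t ≡ 18. Hence N ≡ 27 + 83·18 = 1521 (mod 14857).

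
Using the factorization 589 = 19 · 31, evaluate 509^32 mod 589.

169

Mod 19: 509 ≡ 15; by Fermat, exponent reduces to 32 mod 18 = 14; 15^14 ≡ 17 (mod 19).
Mod 31: 509 ≡ 13; by Fermat, exponent reduces to 32 mod 30 = 2; 13^2 ≡ 14 (mod 31).
Combine by CRT: x ≡ 17 (mod 19), x ≡ 14 (mod 31) ⇒ x ≡ 169 (mod 589).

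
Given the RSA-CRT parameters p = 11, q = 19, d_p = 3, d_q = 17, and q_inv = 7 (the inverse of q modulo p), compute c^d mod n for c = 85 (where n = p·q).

17

m₁ = c^(d_p) mod p: c ≡ 8 (mod 11), and 8^3 mod 11 = 6.
m₂ = c^(d_q) mod q: c ≡ 9 (mod 19), and 9^17 mod 19 = 17.
h = q_inv·(m₁ − m₂) mod p = 7·(6 − 17) mod 11 = 0.
m = m₂ + h·q = 17 + 0·19 = 17.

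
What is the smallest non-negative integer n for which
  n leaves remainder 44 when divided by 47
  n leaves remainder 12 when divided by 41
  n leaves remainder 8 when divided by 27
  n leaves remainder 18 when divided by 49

The moduli are pairwise coprime; M = 47·41·27·49 = 2549421.
M/47 = 54243; 54243 ≡ 5 (mod 47); 5·19 ≡ 1, so inverse 19.
M/41 = 62181; 62181 ≡ 25 (mod 41); 25·23 ≡ 1, so inverse 23.
M/27 = 94423; 94423 ≡ 4 (mod 27); 4·7 ≡ 1, so inverse 7.
M/49 = 52029; 52029 ≡ 40 (mod 49); 40·38 ≡ 1, so inverse 38.
n ≡ 44·54243·19 + 12·62181·23 + 8·94423·7 + 18·52029·38 = 103384628.
103384628 mod 2549421 = 1407788.

1407788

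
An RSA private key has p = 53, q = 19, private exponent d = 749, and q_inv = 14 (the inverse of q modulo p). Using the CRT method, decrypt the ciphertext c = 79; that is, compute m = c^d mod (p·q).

d_p = d mod (p−1) = 749 mod 52 = 21; d_q = d mod (q−1) = 11.
m₁ = c^(d_p) mod p: c ≡ 26 (mod 53), and 26^21 mod 53 = 32.
m₂ = c^(d_q) mod q: c ≡ 3 (mod 19), and 3^11 mod 19 = 10.
h = q_inv·(m₁ − m₂) mod p = 14·(32 − 10) mod 53 = 43.
m = m₂ + h·q = 10 + 43·19 = 827.

827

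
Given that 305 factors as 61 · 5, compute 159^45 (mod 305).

Mod 61: 159 ≡ 37; 37^45 ≡ 11 (mod 61).
Mod 5: 159 ≡ 4; by Fermat, exponent reduces to 45 mod 4 = 1; 4^1 ≡ 4 (mod 5).
Combine by CRT: x ≡ 11 (mod 61), x ≡ 4 (mod 5) ⇒ x ≡ 194 (mod 305).

194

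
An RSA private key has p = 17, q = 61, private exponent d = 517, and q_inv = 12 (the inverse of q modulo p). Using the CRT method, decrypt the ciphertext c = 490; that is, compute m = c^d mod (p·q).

d_p = d mod (p−1) = 517 mod 16 = 5; d_q = d mod (q−1) = 37.
m₁ = c^(d_p) mod p: c ≡ 14 (mod 17), and 14^5 mod 17 = 12.
m₂ = c^(d_q) mod q: c ≡ 2 (mod 61), and 2^37 mod 61 = 55.
h = q_inv·(m₁ − m₂) mod p = 12·(12 − 55) mod 17 = 11.
m = m₂ + h·q = 55 + 11·61 = 726.

726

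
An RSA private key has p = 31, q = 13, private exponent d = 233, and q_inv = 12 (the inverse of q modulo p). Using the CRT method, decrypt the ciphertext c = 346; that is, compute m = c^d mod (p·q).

d_p = d mod (p−1) = 233 mod 30 = 23; d_q = d mod (q−1) = 5.
m₁ = c^(d_p) mod p: c ≡ 5 (mod 31), and 5^23 mod 31 = 25.
m₂ = c^(d_q) mod q: c ≡ 8 (mod 13), and 8^5 mod 13 = 8.
h = q_inv·(m₁ − m₂) mod p = 12·(25 − 8) mod 31 = 18.
m = m₂ + h·q = 8 + 18·13 = 242.

242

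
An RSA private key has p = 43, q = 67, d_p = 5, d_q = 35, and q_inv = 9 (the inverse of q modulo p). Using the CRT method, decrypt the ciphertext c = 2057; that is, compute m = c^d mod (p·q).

m₁ = c^(d_p) mod p: c ≡ 36 (mod 43), and 36^5 mod 43 = 6.
m₂ = c^(d_q) mod q: c ≡ 47 (mod 67), and 47^35 mod 67 = 65.
h = q_inv·(m₁ − m₂) mod p = 9·(6 − 65) mod 43 = 28.
m = m₂ + h·q = 65 + 28·67 = 1941.

1941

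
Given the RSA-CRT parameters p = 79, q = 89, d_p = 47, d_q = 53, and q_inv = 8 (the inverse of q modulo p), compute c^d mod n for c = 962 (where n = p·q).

m₁ = c^(d_p) mod p: c ≡ 14 (mod 79), and 14^47 mod 79 = 69.
m₂ = c^(d_q) mod q: c ≡ 72 (mod 89), and 72^53 mod 89 = 42.
h = q_inv·(m₁ − m₂) mod p = 8·(69 − 42) mod 79 = 58.
m = m₂ + h·q = 42 + 58·89 = 5204.

5204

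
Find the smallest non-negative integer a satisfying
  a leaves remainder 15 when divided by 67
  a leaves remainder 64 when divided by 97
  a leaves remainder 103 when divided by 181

228887

The moduli are pairwise coprime; N = 67·97·181 = 1176319.
N/67 = 17557; 17557 ≡ 3 (mod 67); 3·45 ≡ 1, so inverse 45.
N/97 = 12127; 12127 ≡ 2 (mod 97); 2·49 ≡ 1, so inverse 49.
N/181 = 6499; 6499 ≡ 164 (mod 181); 164·149 ≡ 1, so inverse 149.
a ≡ 15·17557·45 + 64·12127·49 + 103·6499·149 = 149621400.
149621400 mod 1176319 = 228887.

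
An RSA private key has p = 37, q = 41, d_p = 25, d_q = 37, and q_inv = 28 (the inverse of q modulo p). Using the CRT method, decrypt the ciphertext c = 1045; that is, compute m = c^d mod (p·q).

m₁ = c^(d_p) mod p: c ≡ 9 (mod 37), and 9^25 mod 37 = 16.
m₂ = c^(d_q) mod q: c ≡ 20 (mod 41), and 20^37 mod 41 = 33.
h = q_inv·(m₁ − m₂) mod p = 28·(16 − 33) mod 37 = 5.
m = m₂ + h·q = 33 + 5·41 = 238.

238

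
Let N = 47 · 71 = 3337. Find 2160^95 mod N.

Mod 47: 2160 ≡ 45; by Fermat, exponent reduces to 95 mod 46 = 3; 45^3 ≡ 39 (mod 47).
Mod 71: 2160 ≡ 30; by Fermat, exponent reduces to 95 mod 70 = 25; 30^25 ≡ 32 (mod 71).
Combine by CRT: x ≡ 39 (mod 47), x ≡ 32 (mod 71) ⇒ x ≡ 1026 (mod 3337).

1026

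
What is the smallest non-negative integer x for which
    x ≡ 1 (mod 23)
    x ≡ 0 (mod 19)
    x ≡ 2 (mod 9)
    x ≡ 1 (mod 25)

The moduli are pairwise coprime; N = 23·19·9·25 = 98325.
N/23 = 4275; 4275 ≡ 20 (mod 23); 20·15 ≡ 1, so inverse 15.
N/19 = 5175; 5175 ≡ 7 (mod 19); 7·11 ≡ 1, so inverse 11.
N/9 = 10925; 10925 ≡ 8 (mod 9); 8·8 ≡ 1, so inverse 8.
N/25 = 3933; 3933 ≡ 8 (mod 25); 8·22 ≡ 1, so inverse 22.
x ≡ 1·4275·15 + 0·5175·11 + 2·10925·8 + 1·3933·22 = 325451.
325451 mod 98325 = 30476.

30476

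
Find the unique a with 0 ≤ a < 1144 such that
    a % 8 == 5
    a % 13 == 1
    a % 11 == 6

677

From a ≡ 5 (mod 8) write a = 5 + 8t. Substituting into a ≡ 1 (mod 13) gives 8t ≡ 9 (mod 13), and since 8⁻¹ ≡ 5 (mod 13), t ≡ 6. Hence a ≡ 5 + 8·6 = 53 (mod 104).
From a ≡ 53 (mod 104) write a = 53 + 104t. Substituting into a ≡ 6 (mod 11) gives 104t ≡ 8 (mod 11), and since 5⁻¹ ≡ 9 (mod 11), t ≡ 6. Hence a ≡ 53 + 104·6 = 677 (mod 1144).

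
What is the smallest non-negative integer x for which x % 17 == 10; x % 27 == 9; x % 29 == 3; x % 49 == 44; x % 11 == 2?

4409946

The moduli are pairwise coprime; N = 17·27·29·49·11 = 7174629.
N/17 = 422037; 422037 ≡ 12 (mod 17); 12·10 ≡ 1, so inverse 10.
N/27 = 265727; 265727 ≡ 20 (mod 27); 20·23 ≡ 1, so inverse 23.
N/29 = 247401; 247401 ≡ 2 (mod 29); 2·15 ≡ 1, so inverse 15.
N/49 = 146421; 146421 ≡ 9 (mod 49); 9·11 ≡ 1, so inverse 11.
N/11 = 652239; 652239 ≡ 5 (mod 11); 5·9 ≡ 1, so inverse 9.
x ≡ 10·422037·10 + 9·265727·23 + 3·247401·15 + 44·146421·11 + 2·652239·9 = 190950300.
190950300 mod 7174629 = 4409946.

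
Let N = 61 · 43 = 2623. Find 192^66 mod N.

Mod 61: 192 ≡ 9; by Fermat, exponent reduces to 66 mod 60 = 6; 9^6 ≡ 9 (mod 61).
Mod 43: 192 ≡ 20; by Fermat, exponent reduces to 66 mod 42 = 24; 20^24 ≡ 41 (mod 43).
Combine by CRT: x ≡ 9 (mod 61), x ≡ 41 (mod 43) ⇒ x ≡ 2449 (mod 2623).

2449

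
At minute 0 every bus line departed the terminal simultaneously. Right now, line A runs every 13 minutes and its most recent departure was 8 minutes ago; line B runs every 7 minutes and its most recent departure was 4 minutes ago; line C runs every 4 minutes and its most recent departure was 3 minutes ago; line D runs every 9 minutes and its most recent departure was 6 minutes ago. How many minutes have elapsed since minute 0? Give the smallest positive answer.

From t ≡ 8 (mod 13) write t = 8 + 13s. Substituting into t ≡ 4 (mod 7) gives 13s ≡ 3 (mod 7), and since 6⁻¹ ≡ 6 (mod 7), s ≡ 4. Hence t ≡ 8 + 13·4 = 60 (mod 91).
From t ≡ 60 (mod 91) write t = 60 + 91s. Substituting into t ≡ 3 (mod 4) gives 91s ≡ 3 (mod 4), and since 3⁻¹ ≡ 3 (mod 4), s ≡ 1. Hence t ≡ 60 + 91·1 = 151 (mod 364).
From t ≡ 151 (mod 364) write t = 151 + 364s. Substituting into t ≡ 6 (mod 9) gives 364s ≡ 8 (mod 9), and since 4⁻¹ ≡ 7 (mod 9), s ≡ 2. Hence t ≡ 151 + 364·2 = 879 (mod 3276).

879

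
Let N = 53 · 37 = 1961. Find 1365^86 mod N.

Mod 53: 1365 ≡ 40; by Fermat, exponent reduces to 86 mod 52 = 34; 40^34 ≡ 36 (mod 53).
Mod 37: 1365 ≡ 33; by Fermat, exponent reduces to 86 mod 36 = 14; 33^14 ≡ 12 (mod 37).
Combine by CRT: x ≡ 36 (mod 53), x ≡ 12 (mod 37) ⇒ x ≡ 937 (mod 1961).

937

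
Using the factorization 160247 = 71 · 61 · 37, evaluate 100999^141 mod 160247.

153255

Mod 71: 100999 ≡ 37; by Fermat, exponent reduces to 141 mod 70 = 1; 37^1 ≡ 37 (mod 71).
Mod 61: 100999 ≡ 44; by Fermat, exponent reduces to 141 mod 60 = 21; 44^21 ≡ 23 (mod 61).
Mod 37: 100999 ≡ 26; by Fermat, exponent reduces to 141 mod 36 = 33; 26^33 ≡ 1 (mod 37).
Combine by CRT: x ≡ 37 (mod 71), x ≡ 23 (mod 61), x ≡ 1 (mod 37) ⇒ x ≡ 153255 (mod 160247).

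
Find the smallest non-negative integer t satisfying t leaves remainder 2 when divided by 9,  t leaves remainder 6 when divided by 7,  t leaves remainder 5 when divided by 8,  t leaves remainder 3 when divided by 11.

The moduli are pairwise coprime; N = 9·7·8·11 = 5544.
N/9 = 616; 616 ≡ 4 (mod 9); 4·7 ≡ 1, so inverse 7.
N/7 = 792; 792 ≡ 1 (mod 7), inverse 1.
N/8 = 693; 693 ≡ 5 (mod 8); 5·5 ≡ 1, so inverse 5.
N/11 = 504; 504 ≡ 9 (mod 11); 9·5 ≡ 1, so inverse 5.
t ≡ 2·616·7 + 6·792·1 + 5·693·5 + 3·504·5 = 38261.
38261 mod 5544 = 4997.

4997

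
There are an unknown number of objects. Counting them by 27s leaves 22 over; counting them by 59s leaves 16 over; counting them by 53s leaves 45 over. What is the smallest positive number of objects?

The moduli are pairwise coprime; M = 27·59·53 = 84429.
M/27 = 3127; 3127 ≡ 22 (mod 27); 22·16 ≡ 1, so inverse 16.
M/59 = 1431; 1431 ≡ 15 (mod 59); 15·4 ≡ 1, so inverse 4.
M/53 = 1593; 1593 ≡ 3 (mod 53); 3·18 ≡ 1, so inverse 18.
N ≡ 22·3127·16 + 16·1431·4 + 45·1593·18 = 2482618.
2482618 mod 84429 = 34177.

34177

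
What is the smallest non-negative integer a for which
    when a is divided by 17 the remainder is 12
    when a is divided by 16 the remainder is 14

46

From a ≡ 12 (mod 17) write a = 12 + 17t. Substituting into a ≡ 14 (mod 16) gives 17t ≡ 2 (mod 16), and since 1⁻¹ ≡ 1 (mod 16), t ≡ 2. Hence a ≡ 12 + 17·2 = 46 (mod 272).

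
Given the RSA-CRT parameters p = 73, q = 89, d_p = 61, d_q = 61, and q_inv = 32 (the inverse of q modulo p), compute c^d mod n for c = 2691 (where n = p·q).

m₁ = c^(d_p) mod p: c ≡ 63 (mod 73), and 63^61 mod 73 = 10.
m₂ = c^(d_q) mod q: c ≡ 21 (mod 89), and 21^61 mod 89 = 49.
h = q_inv·(m₁ − m₂) mod p = 32·(10 − 49) mod 73 = 66.
m = m₂ + h·q = 49 + 66·89 = 5923.

5923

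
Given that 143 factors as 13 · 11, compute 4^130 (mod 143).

100

Mod 13: 4 ≡ 4; by Fermat, exponent reduces to 130 mod 12 = 10; 4^10 ≡ 9 (mod 13).
Mod 11: 4 ≡ 4; since 10 | 130, by Fermat 4^130 ≡ 1 (mod 11).
Combine by CRT: x ≡ 9 (mod 13), x ≡ 1 (mod 11) ⇒ x ≡ 100 (mod 143).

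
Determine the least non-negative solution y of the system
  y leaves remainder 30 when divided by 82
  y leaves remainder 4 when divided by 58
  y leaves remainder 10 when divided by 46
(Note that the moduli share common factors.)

24712

Combine the congruences pairwise.
gcd(82, 58) = 2 and 2 | (4 − 30), so the pair is consistent; merging gives y ≡ 932 (mod 2378), where 2378 = lcm(82, 58).
gcd(2378, 46) = 2 and 2 | (10 − 932), so the pair is consistent; merging gives y ≡ 24712 (mod 54694), where 54694 = lcm(2378, 46).
The solution is unique modulo lcm(82, 58, 46) = 54694.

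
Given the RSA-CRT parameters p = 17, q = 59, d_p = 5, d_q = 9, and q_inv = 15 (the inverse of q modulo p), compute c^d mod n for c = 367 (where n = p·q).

856

m₁ = c^(d_p) mod p: c ≡ 10 (mod 17), and 10^5 mod 17 = 6.
m₂ = c^(d_q) mod q: c ≡ 13 (mod 59), and 13^9 mod 59 = 30.
h = q_inv·(m₁ − m₂) mod p = 15·(6 − 30) mod 17 = 14.
m = m₂ + h·q = 30 + 14·59 = 856.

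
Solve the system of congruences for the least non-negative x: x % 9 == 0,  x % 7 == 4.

18

Combine the congruences pairwise.
From x ≡ 0 (mod 9) write x = 0 + 9t. Substituting into x ≡ 4 (mod 7) gives 9t ≡ 4 (mod 7), and since 2⁻¹ ≡ 4 (mod 7), t ≡ 2. Hence x ≡ 0 + 9·2 = 18 (mod 63).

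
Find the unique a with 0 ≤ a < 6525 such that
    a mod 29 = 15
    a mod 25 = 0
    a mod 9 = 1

1900

Combine the congruences pairwise.
From a ≡ 15 (mod 29) write a = 15 + 29t. Substituting into a ≡ 0 (mod 25) gives 29t ≡ 10 (mod 25), and since 4⁻¹ ≡ 19 (mod 25), t ≡ 15. Hence a ≡ 15 + 29·15 = 450 (mod 725).
From a ≡ 450 (mod 725) write a = 450 + 725t. Substituting into a ≡ 1 (mod 9) gives 725t ≡ 1 (mod 9), and since 5⁻¹ ≡ 2 (mod 9), t ≡ 2. Hence a ≡ 450 + 725·2 = 1900 (mod 6525).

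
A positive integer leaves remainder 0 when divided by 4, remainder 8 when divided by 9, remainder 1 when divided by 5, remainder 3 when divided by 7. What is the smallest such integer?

The moduli are pairwise coprime; N = 4·9·5·7 = 1260.
N/4 = 315; 315 ≡ 3 (mod 4); 3·3 ≡ 1, so inverse 3.
N/9 = 140; 140 ≡ 5 (mod 9); 5·2 ≡ 1, so inverse 2.
N/5 = 252; 252 ≡ 2 (mod 5); 2·3 ≡ 1, so inverse 3.
N/7 = 180; 180 ≡ 5 (mod 7); 5·3 ≡ 1, so inverse 3.
x ≡ 0·315·3 + 8·140·2 + 1·252·3 + 3·180·3 = 4616.
4616 mod 1260 = 836.

836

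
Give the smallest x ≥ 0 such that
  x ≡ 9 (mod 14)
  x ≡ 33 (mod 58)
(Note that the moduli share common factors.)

Combine the congruences pairwise.
gcd(14, 58) = 2 and 2 | (33 − 9), so the pair is consistent; merging gives x ≡ 149 (mod 406), where 406 = lcm(14, 58).
The solution is unique modulo lcm(14, 58) = 406.

149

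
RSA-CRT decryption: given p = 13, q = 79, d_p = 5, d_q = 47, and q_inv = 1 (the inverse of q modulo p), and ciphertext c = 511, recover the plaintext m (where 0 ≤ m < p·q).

m₁ = c^(d_p) mod p: c ≡ 4 (mod 13), and 4^5 mod 13 = 10.
m₂ = c^(d_q) mod q: c ≡ 37 (mod 79), and 37^47 mod 79 = 39.
h = q_inv·(m₁ − m₂) mod p = 1·(10 − 39) mod 13 = 10.
m = m₂ + h·q = 39 + 10·79 = 829.

829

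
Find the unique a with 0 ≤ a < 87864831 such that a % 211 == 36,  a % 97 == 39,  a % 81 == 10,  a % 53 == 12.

The moduli are pairwise coprime; N = 211·97·81·53 = 87864831.
N/211 = 416421; 416421 ≡ 118 (mod 211); 118·152 ≡ 1, so inverse 152.
N/97 = 905823; 905823 ≡ 37 (mod 97); 37·21 ≡ 1, so inverse 21.
N/81 = 1084751; 1084751 ≡ 80 (mod 81); 80·80 ≡ 1, so inverse 80.
N/53 = 1657827; 1657827 ≡ 40 (mod 53); 40·4 ≡ 1, so inverse 4.
a ≡ 36·416421·152 + 39·905823·21 + 10·1084751·80 + 12·1657827·4 = 3967901245.
3967901245 mod 87864831 = 13983850.

13983850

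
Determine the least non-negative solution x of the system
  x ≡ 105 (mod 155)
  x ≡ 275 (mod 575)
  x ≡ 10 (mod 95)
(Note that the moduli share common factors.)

297550

gcd(155, 575) = 5 and 5 | (275 − 105), so the pair is consistent; merging gives x ≡ 12350 (mod 17825), where 17825 = lcm(155, 575).
gcd(17825, 95) = 5 and 5 | (10 − 12350), so the pair is consistent; merging gives x ≡ 297550 (mod 338675), where 338675 = lcm(17825, 95).
The solution is unique modulo lcm(155, 575, 95) = 338675.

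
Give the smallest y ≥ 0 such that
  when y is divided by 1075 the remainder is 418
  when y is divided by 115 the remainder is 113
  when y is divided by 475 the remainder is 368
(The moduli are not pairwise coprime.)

gcd(1075, 115) = 5 and 5 | (113 − 418), so the pair is consistent; merging gives y ≡ 1493 (mod 24725), where 24725 = lcm(1075, 115).
gcd(24725, 475) = 25 and 25 | (368 − 1493), so the pair is consistent; merging gives y ≡ 298193 (mod 469775), where 469775 = lcm(24725, 475).
The solution is unique modulo lcm(1075, 115, 475) = 469775.

298193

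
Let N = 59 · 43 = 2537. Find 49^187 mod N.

Mod 59: 49 ≡ 49; by Fermat, exponent reduces to 187 mod 58 = 13; 49^13 ≡ 16 (mod 59).
Mod 43: 49 ≡ 6; by Fermat, exponent reduces to 187 mod 42 = 19; 6^19 ≡ 6 (mod 43).
Combine by CRT: x ≡ 16 (mod 59), x ≡ 6 (mod 43) ⇒ x ≡ 2199 (mod 2537).

2199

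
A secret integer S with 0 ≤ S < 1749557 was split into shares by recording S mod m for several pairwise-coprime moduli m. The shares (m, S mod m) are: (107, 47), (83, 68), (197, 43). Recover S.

287663

The moduli are pairwise coprime; N = 107·83·197 = 1749557.
N/107 = 16351; 16351 ≡ 87 (mod 107); 87·16 ≡ 1, so inverse 16.
N/83 = 21079; 21079 ≡ 80 (mod 83); 80·55 ≡ 1, so inverse 55.
N/197 = 8881; 8881 ≡ 16 (mod 197); 16·37 ≡ 1, so inverse 37.
S ≡ 47·16351·16 + 68·21079·55 + 43·8881·37 = 105261083.
105261083 mod 1749557 = 287663.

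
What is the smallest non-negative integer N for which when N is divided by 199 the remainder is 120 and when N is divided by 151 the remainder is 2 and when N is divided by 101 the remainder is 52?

The moduli are pairwise coprime; M = 199·151·101 = 3034949.
M/199 = 15251; 15251 ≡ 127 (mod 199); 127·152 ≡ 1, so inverse 152.
M/151 = 20099; 20099 ≡ 16 (mod 151); 16·85 ≡ 1, so inverse 85.
M/101 = 30049; 30049 ≡ 52 (mod 101); 52·68 ≡ 1, so inverse 68.
N ≡ 120·15251·152 + 2·20099·85 + 52·30049·68 = 387848334.
387848334 mod 3034949 = 2409811.

2409811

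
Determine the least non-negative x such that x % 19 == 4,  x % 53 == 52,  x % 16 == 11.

5723

The moduli are pairwise coprime; N = 19·53·16 = 16112.
N/19 = 848; 848 ≡ 12 (mod 19); 12·8 ≡ 1, so inverse 8.
N/53 = 304; 304 ≡ 39 (mod 53); 39·34 ≡ 1, so inverse 34.
N/16 = 1007; 1007 ≡ 15 (mod 16); 15·15 ≡ 1, so inverse 15.
x ≡ 4·848·8 + 52·304·34 + 11·1007·15 = 730763.
730763 mod 16112 = 5723.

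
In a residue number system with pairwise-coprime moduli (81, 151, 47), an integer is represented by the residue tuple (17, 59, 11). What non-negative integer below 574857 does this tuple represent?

The moduli are pairwise coprime; N = 81·151·47 = 574857.
N/81 = 7097; 7097 ≡ 50 (mod 81); 50·47 ≡ 1, so inverse 47.
N/151 = 3807; 3807 ≡ 32 (mod 151); 32·118 ≡ 1, so inverse 118.
N/47 = 12231; 12231 ≡ 11 (mod 47); 11·30 ≡ 1, so inverse 30.
x ≡ 17·7097·47 + 59·3807·118 + 11·12231·30 = 36211067.
36211067 mod 574857 = 569933.

569933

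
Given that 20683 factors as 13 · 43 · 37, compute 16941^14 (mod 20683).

Mod 13: 16941 ≡ 2; by Fermat, exponent reduces to 14 mod 12 = 2; 2^2 ≡ 4 (mod 13).
Mod 43: 16941 ≡ 42; 42^14 ≡ 1 (mod 43).
Mod 37: 16941 ≡ 32; 32^14 ≡ 28 (mod 37).
Combine by CRT: x ≡ 4 (mod 13), x ≡ 1 (mod 43), x ≡ 28 (mod 37) ⇒ x ≡ 5763 (mod 20683).

5763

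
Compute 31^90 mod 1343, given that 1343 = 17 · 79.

Mod 17: 31 ≡ 14; by Fermat, exponent reduces to 90 mod 16 = 10; 14^10 ≡ 8 (mod 17).
Mod 79: 31 ≡ 31; by Fermat, exponent reduces to 90 mod 78 = 12; 31^12 ≡ 67 (mod 79).
Combine by CRT: x ≡ 8 (mod 17), x ≡ 67 (mod 79) ⇒ x ≡ 620 (mod 1343).

620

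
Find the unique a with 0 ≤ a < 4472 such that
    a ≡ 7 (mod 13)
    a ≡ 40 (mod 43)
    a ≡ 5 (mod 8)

2061

The moduli are pairwise coprime; N = 13·43·8 = 4472.
N/13 = 344; 344 ≡ 6 (mod 13); 6·11 ≡ 1, so inverse 11.
N/43 = 104; 104 ≡ 18 (mod 43); 18·12 ≡ 1, so inverse 12.
N/8 = 559; 559 ≡ 7 (mod 8); 7·7 ≡ 1, so inverse 7.
a ≡ 7·344·11 + 40·104·12 + 5·559·7 = 95973.
95973 mod 4472 = 2061.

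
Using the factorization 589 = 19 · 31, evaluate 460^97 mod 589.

367

Mod 19: 460 ≡ 4; by Fermat, exponent reduces to 97 mod 18 = 7; 4^7 ≡ 6 (mod 19).
Mod 31: 460 ≡ 26; by Fermat, exponent reduces to 97 mod 30 = 7; 26^7 ≡ 26 (mod 31).
Combine by CRT: x ≡ 6 (mod 19), x ≡ 26 (mod 31) ⇒ x ≡ 367 (mod 589).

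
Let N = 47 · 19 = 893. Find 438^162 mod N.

Mod 47: 438 ≡ 15; by Fermat, exponent reduces to 162 mod 46 = 24; 15^24 ≡ 32 (mod 47).
Mod 19: 438 ≡ 1; since 18 | 162, by Fermat 1^162 ≡ 1 (mod 19).
Combine by CRT: x ≡ 32 (mod 47), x ≡ 1 (mod 19) ⇒ x ≡ 267 (mod 893).

267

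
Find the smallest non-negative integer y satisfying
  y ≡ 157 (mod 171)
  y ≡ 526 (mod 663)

28372

Combine the congruences pairwise.
gcd(171, 663) = 3 and 3 | (526 − 157), so the pair is consistent; merging gives y ≡ 28372 (mod 37791), where 37791 = lcm(171, 663).
The solution is unique modulo lcm(171, 663) = 37791.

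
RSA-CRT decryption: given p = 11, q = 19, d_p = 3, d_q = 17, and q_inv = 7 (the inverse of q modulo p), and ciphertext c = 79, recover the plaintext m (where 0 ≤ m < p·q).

m₁ = c^(d_p) mod p: c ≡ 2 (mod 11), and 2^3 mod 11 = 8.
m₂ = c^(d_q) mod q: c ≡ 3 (mod 19), and 3^17 mod 19 = 13.
h = q_inv·(m₁ − m₂) mod p = 7·(8 − 13) mod 11 = 9.
m = m₂ + h·q = 13 + 9·19 = 184.

184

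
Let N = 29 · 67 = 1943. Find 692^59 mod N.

1096

Mod 29: 692 ≡ 25; by Fermat, exponent reduces to 59 mod 28 = 3; 25^3 ≡ 23 (mod 29).
Mod 67: 692 ≡ 22; 22^59 ≡ 24 (mod 67).
Combine by CRT: x ≡ 23 (mod 29), x ≡ 24 (mod 67) ⇒ x ≡ 1096 (mod 1943).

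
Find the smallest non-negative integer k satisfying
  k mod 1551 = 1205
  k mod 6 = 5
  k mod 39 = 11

gcd(1551, 6) = 3 and 3 | (5 − 1205), so the pair is consistent; merging gives k ≡ 1205 (mod 3102), where 3102 = lcm(1551, 6).
gcd(3102, 39) = 3 and 3 | (11 − 1205), so the pair is consistent; merging gives k ≡ 32225 (mod 40326), where 40326 = lcm(3102, 39).
The solution is unique modulo lcm(1551, 6, 39) = 40326.

32225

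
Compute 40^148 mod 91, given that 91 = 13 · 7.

Mod 13: 40 ≡ 1; by Fermat, exponent reduces to 148 mod 12 = 4; 1^4 ≡ 1 (mod 13).
Mod 7: 40 ≡ 5; by Fermat, exponent reduces to 148 mod 6 = 4; 5^4 ≡ 2 (mod 7).
Combine by CRT: x ≡ 1 (mod 13), x ≡ 2 (mod 7) ⇒ x ≡ 79 (mod 91).

79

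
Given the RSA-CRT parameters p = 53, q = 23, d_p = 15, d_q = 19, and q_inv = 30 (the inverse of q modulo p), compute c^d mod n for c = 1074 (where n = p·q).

1116

m₁ = c^(d_p) mod p: c ≡ 14 (mod 53), and 14^15 mod 53 = 3.
m₂ = c^(d_q) mod q: c ≡ 16 (mod 23), and 16^19 mod 23 = 12.
h = q_inv·(m₁ − m₂) mod p = 30·(3 − 12) mod 53 = 48.
m = m₂ + h·q = 12 + 48·23 = 1116.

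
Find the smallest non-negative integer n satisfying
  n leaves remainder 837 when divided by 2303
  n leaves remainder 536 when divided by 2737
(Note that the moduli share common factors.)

gcd(2303, 2737) = 7 and 7 | (536 − 837), so the pair is consistent; merging gives n ≡ 16958 (mod 900473), where 900473 = lcm(2303, 2737).
The solution is unique modulo lcm(2303, 2737) = 900473.

16958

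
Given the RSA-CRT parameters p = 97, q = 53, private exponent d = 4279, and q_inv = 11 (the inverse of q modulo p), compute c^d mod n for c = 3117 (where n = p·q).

589

d_p = d mod (p−1) = 4279 mod 96 = 55; d_q = d mod (q−1) = 15.
m₁ = c^(d_p) mod p: c ≡ 13 (mod 97), and 13^55 mod 97 = 7.
m₂ = c^(d_q) mod q: c ≡ 43 (mod 53), and 43^15 mod 53 = 6.
h = q_inv·(m₁ − m₂) mod p = 11·(7 − 6) mod 97 = 11.
m = m₂ + h·q = 6 + 11·53 = 589.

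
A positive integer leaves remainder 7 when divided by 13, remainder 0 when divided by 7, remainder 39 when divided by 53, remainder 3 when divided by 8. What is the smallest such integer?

The moduli are pairwise coprime; N = 13·7·53·8 = 38584.
N/13 = 2968; 2968 ≡ 4 (mod 13); 4·10 ≡ 1, so inverse 10.
N/7 = 5512; 5512 ≡ 3 (mod 7); 3·5 ≡ 1, so inverse 5.
N/53 = 728; 728 ≡ 39 (mod 53); 39·34 ≡ 1, so inverse 34.
N/8 = 4823; 4823 ≡ 7 (mod 8); 7·7 ≡ 1, so inverse 7.
x ≡ 7·2968·10 + 0·5512·5 + 39·728·34 + 3·4823·7 = 1274371.
1274371 mod 38584 = 1099.

1099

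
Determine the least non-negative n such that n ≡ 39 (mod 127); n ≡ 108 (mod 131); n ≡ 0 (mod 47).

559347

The moduli are pairwise coprime; M = 127·131·47 = 781939.
M/127 = 6157; 6157 ≡ 61 (mod 127); 61·25 ≡ 1, so inverse 25.
M/131 = 5969; 5969 ≡ 74 (mod 131); 74·108 ≡ 1, so inverse 108.
M/47 = 16637; 16637 ≡ 46 (mod 47); 46·46 ≡ 1, so inverse 46.
n ≡ 39·6157·25 + 108·5969·108 + 0·16637·46 = 75625491.
75625491 mod 781939 = 559347.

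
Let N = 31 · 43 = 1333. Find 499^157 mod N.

Mod 31: 499 ≡ 3; by Fermat, exponent reduces to 157 mod 30 = 7; 3^7 ≡ 17 (mod 31).
Mod 43: 499 ≡ 26; by Fermat, exponent reduces to 157 mod 42 = 31; 26^31 ≡ 34 (mod 43).
Combine by CRT: x ≡ 17 (mod 31), x ≡ 34 (mod 43) ⇒ x ≡ 1195 (mod 1333).

1195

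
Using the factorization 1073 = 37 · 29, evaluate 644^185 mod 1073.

912

Mod 37: 644 ≡ 15; by Fermat, exponent reduces to 185 mod 36 = 5; 15^5 ≡ 24 (mod 37).
Mod 29: 644 ≡ 6; by Fermat, exponent reduces to 185 mod 28 = 17; 6^17 ≡ 13 (mod 29).
Combine by CRT: x ≡ 24 (mod 37), x ≡ 13 (mod 29) ⇒ x ≡ 912 (mod 1073).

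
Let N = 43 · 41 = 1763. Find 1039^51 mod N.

Mod 43: 1039 ≡ 7; by Fermat, exponent reduces to 51 mod 42 = 9; 7^9 ≡ 42 (mod 43).
Mod 41: 1039 ≡ 14; by Fermat, exponent reduces to 51 mod 40 = 11; 14^11 ≡ 38 (mod 41).
Combine by CRT: x ≡ 42 (mod 43), x ≡ 38 (mod 41) ⇒ x ≡ 1719 (mod 1763).

1719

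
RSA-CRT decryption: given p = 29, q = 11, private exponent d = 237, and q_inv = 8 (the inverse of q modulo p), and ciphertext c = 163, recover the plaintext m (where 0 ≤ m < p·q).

37

d_p = d mod (p−1) = 237 mod 28 = 13; d_q = d mod (q−1) = 7.
m₁ = c^(d_p) mod p: c ≡ 18 (mod 29), and 18^13 mod 29 = 8.
m₂ = c^(d_q) mod q: c ≡ 9 (mod 11), and 9^7 mod 11 = 4.
h = q_inv·(m₁ − m₂) mod p = 8·(8 − 4) mod 29 = 3.
m = m₂ + h·q = 4 + 3·11 = 37.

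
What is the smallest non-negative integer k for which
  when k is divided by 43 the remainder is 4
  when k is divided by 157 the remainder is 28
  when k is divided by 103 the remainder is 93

The moduli are pairwise coprime; N = 43·157·103 = 695353.
N/43 = 16171; 16171 ≡ 3 (mod 43); 3·29 ≡ 1, so inverse 29.
N/157 = 4429; 4429 ≡ 33 (mod 157); 33·138 ≡ 1, so inverse 138.
N/103 = 6751; 6751 ≡ 56 (mod 103); 56·46 ≡ 1, so inverse 46.
k ≡ 4·16171·29 + 28·4429·138 + 93·6751·46 = 47870270.
47870270 mod 695353 = 586266.

586266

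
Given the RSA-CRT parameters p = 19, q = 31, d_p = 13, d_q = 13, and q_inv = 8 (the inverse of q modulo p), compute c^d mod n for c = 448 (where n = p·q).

m₁ = c^(d_p) mod p: c ≡ 11 (mod 19), and 11^13 mod 19 = 11.
m₂ = c^(d_q) mod q: c ≡ 14 (mod 31), and 14^13 mod 31 = 28.
h = q_inv·(m₁ − m₂) mod p = 8·(11 − 28) mod 19 = 16.
m = m₂ + h·q = 28 + 16·31 = 524.

524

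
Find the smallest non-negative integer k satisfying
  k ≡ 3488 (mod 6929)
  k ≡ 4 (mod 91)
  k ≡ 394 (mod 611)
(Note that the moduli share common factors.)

2220768

gcd(6929, 91) = 13 and 13 | (4 − 3488), so the pair is consistent; merging gives k ≡ 38133 (mod 48503), where 48503 = lcm(6929, 91).
gcd(48503, 611) = 13 and 13 | (394 − 38133), so the pair is consistent; merging gives k ≡ 2220768 (mod 2279641), where 2279641 = lcm(48503, 611).
The solution is unique modulo lcm(6929, 91, 611) = 2279641.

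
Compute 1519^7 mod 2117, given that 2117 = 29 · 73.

1781

Mod 29: 1519 ≡ 11; 11^7 ≡ 12 (mod 29).
Mod 73: 1519 ≡ 59; 59^7 ≡ 29 (mod 73).
Combine by CRT: x ≡ 12 (mod 29), x ≡ 29 (mod 73) ⇒ x ≡ 1781 (mod 2117).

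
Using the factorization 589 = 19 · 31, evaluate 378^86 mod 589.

253

Mod 19: 378 ≡ 17; by Fermat, exponent reduces to 86 mod 18 = 14; 17^14 ≡ 6 (mod 19).
Mod 31: 378 ≡ 6; by Fermat, exponent reduces to 86 mod 30 = 26; 6^26 ≡ 5 (mod 31).
Combine by CRT: x ≡ 6 (mod 19), x ≡ 5 (mod 31) ⇒ x ≡ 253 (mod 589).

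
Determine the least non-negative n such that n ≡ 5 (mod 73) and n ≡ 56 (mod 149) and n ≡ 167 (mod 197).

From n ≡ 5 (mod 73) write n = 5 + 73t. Substituting into n ≡ 56 (mod 149) gives 73t ≡ 51 (mod 149), and since 73⁻¹ ≡ 49 (mod 149), t ≡ 115. Hence n ≡ 5 + 73·115 = 8400 (mod 10877).
From n ≡ 8400 (mod 10877) write n = 8400 + 10877t. Substituting into n ≡ 167 (mod 197) gives 10877t ≡ 41 (mod 197), and since 42⁻¹ ≡ 61 (mod 197), t ≡ 137. Hence n ≡ 8400 + 10877·137 = 1498549 (mod 2142769).

1498549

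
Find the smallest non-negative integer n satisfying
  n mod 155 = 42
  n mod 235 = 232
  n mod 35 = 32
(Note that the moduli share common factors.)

Combine the congruences pairwise.
gcd(155, 235) = 5 and 5 | (232 − 42), so the pair is consistent; merging gives n ≡ 4227 (mod 7285), where 7285 = lcm(155, 235).
gcd(7285, 35) = 5 and 5 | (32 − 4227), so the pair is consistent; merging gives n ≡ 11512 (mod 50995), where 50995 = lcm(7285, 35).
The solution is unique modulo lcm(155, 235, 35) = 50995.

11512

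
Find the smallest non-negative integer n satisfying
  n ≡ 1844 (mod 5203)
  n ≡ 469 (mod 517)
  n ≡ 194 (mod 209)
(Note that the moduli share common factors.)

1578353

gcd(5203, 517) = 11 and 11 | (469 − 1844), so the pair is consistent; merging gives n ≡ 111107 (mod 244541), where 244541 = lcm(5203, 517).
gcd(244541, 209) = 11 and 11 | (194 − 111107), so the pair is consistent; merging gives n ≡ 1578353 (mod 4646279), where 4646279 = lcm(244541, 209).
The solution is unique modulo lcm(5203, 517, 209) = 4646279.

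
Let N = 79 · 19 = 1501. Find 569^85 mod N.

645

Mod 79: 569 ≡ 16; by Fermat, exponent reduces to 85 mod 78 = 7; 16^7 ≡ 13 (mod 79).
Mod 19: 569 ≡ 18; by Fermat, exponent reduces to 85 mod 18 = 13; 18^13 ≡ 18 (mod 19).
Combine by CRT: x ≡ 13 (mod 79), x ≡ 18 (mod 19) ⇒ x ≡ 645 (mod 1501).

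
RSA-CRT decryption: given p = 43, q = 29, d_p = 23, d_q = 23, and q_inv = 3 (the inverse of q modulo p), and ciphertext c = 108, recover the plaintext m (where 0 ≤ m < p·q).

m₁ = c^(d_p) mod p: c ≡ 22 (mod 43), and 22^23 mod 43 = 32.
m₂ = c^(d_q) mod q: c ≡ 21 (mod 29), and 21^23 mod 29 = 15.
h = q_inv·(m₁ − m₂) mod p = 3·(32 − 15) mod 43 = 8.
m = m₂ + h·q = 15 + 8·29 = 247.

247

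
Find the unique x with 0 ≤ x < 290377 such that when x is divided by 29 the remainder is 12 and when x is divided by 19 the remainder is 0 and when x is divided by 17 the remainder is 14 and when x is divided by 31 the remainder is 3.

77007

Combine the congruences pairwise.
From x ≡ 12 (mod 29) write x = 12 + 29t. Substituting into x ≡ 0 (mod 19) gives 29t ≡ 7 (mod 19), and since 10⁻¹ ≡ 2 (mod 19), t ≡ 14. Hence x ≡ 12 + 29·14 = 418 (mod 551).
From x ≡ 418 (mod 551) write x = 418 + 551t. Substituting into x ≡ 14 (mod 17) gives 551t ≡ 4 (mod 17), and since 7⁻¹ ≡ 5 (mod 17), t ≡ 3. Hence x ≡ 418 + 551·3 = 2071 (mod 9367).
From x ≡ 2071 (mod 9367) write x = 2071 + 9367t. Substituting into x ≡ 3 (mod 31) gives 9367t ≡ 9 (mod 31), and since 5⁻¹ ≡ 25 (mod 31), t ≡ 8. Hence x ≡ 2071 + 9367·8 = 77007 (mod 290377).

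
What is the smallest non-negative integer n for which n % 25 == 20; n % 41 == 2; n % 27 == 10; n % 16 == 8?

73720

The moduli are pairwise coprime; M = 25·41·27·16 = 442800.
M/25 = 17712; 17712 ≡ 12 (mod 25); 12·23 ≡ 1, so inverse 23.
M/41 = 10800; 10800 ≡ 17 (mod 41); 17·29 ≡ 1, so inverse 29.
M/27 = 16400; 16400 ≡ 11 (mod 27); 11·5 ≡ 1, so inverse 5.
M/16 = 27675; 27675 ≡ 11 (mod 16); 11·3 ≡ 1, so inverse 3.
n ≡ 20·17712·23 + 2·10800·29 + 10·16400·5 + 8·27675·3 = 10258120.
10258120 mod 442800 = 73720.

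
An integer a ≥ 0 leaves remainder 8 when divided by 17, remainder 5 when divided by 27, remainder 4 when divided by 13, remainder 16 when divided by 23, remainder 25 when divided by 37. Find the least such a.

1603346

Combine the congruences pairwise.
From a ≡ 8 (mod 17) write a = 8 + 17t. Substituting into a ≡ 5 (mod 27) gives 17t ≡ 24 (mod 27), and since 17⁻¹ ≡ 8 (mod 27), t ≡ 3. Hence a ≡ 8 + 17·3 = 59 (mod 459).
From a ≡ 59 (mod 459) write a = 59 + 459t. Substituting into a ≡ 4 (mod 13) gives 459t ≡ 10 (mod 13), and since 4⁻¹ ≡ 10 (mod 13), t ≡ 9. Hence a ≡ 59 + 459·9 = 4190 (mod 5967).
From a ≡ 4190 (mod 5967) write a = 4190 + 5967t. Substituting into a ≡ 16 (mod 23) gives 5967t ≡ 12 (mod 23), and since 10⁻¹ ≡ 7 (mod 23), t ≡ 15. Hence a ≡ 4190 + 5967·15 = 93695 (mod 137241).
From a ≡ 93695 (mod 137241) write a = 93695 + 137241t. Substituting into a ≡ 25 (mod 37) gives 137241t ≡ 14 (mod 37), and since 8⁻¹ ≡ 14 (mod 37), t ≡ 11. Hence a ≡ 93695 + 137241·11 = 1603346 (mod 5077917).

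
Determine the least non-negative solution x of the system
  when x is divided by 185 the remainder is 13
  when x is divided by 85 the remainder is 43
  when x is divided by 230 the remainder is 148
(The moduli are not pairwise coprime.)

gcd(185, 85) = 5 and 5 | (43 − 13), so the pair is consistent; merging gives x ≡ 383 (mod 3145), where 3145 = lcm(185, 85).
gcd(3145, 230) = 5 and 5 | (148 − 383), so the pair is consistent; merging gives x ≡ 135618 (mod 144670), where 144670 = lcm(3145, 230).
The solution is unique modulo lcm(185, 85, 230) = 144670.

135618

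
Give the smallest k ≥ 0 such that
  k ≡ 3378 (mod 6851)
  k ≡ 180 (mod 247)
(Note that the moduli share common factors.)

106143

Combine the congruences pairwise.
gcd(6851, 247) = 13 and 13 | (180 − 3378), so the pair is consistent; merging gives k ≡ 106143 (mod 130169), where 130169 = lcm(6851, 247).
The solution is unique modulo lcm(6851, 247) = 130169.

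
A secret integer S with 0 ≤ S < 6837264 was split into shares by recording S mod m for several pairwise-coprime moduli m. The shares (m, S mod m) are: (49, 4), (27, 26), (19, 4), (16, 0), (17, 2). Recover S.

3980960

The moduli are pairwise coprime; N = 49·27·19·16·17 = 6837264.
N/49 = 139536; 139536 ≡ 33 (mod 49); 33·3 ≡ 1, so inverse 3.
N/27 = 253232; 253232 ≡ 26 (mod 27); 26·26 ≡ 1, so inverse 26.
N/19 = 359856; 359856 ≡ 15 (mod 19); 15·14 ≡ 1, so inverse 14.
N/16 = 427329; 427329 ≡ 1 (mod 16), inverse 1.
N/17 = 402192; 402192 ≡ 6 (mod 17); 6·3 ≡ 1, so inverse 3.
S ≡ 4·139536·3 + 26·253232·26 + 4·359856·14 + 0·427329·1 + 2·402192·3 = 195424352.
195424352 mod 6837264 = 3980960.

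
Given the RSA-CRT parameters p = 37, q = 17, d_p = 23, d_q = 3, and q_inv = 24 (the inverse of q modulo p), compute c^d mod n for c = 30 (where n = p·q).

361

m₁ = c^(d_p) mod p: c ≡ 30 (mod 37), and 30^23 mod 37 = 28.
m₂ = c^(d_q) mod q: c ≡ 13 (mod 17), and 13^3 mod 17 = 4.
h = q_inv·(m₁ − m₂) mod p = 24·(28 − 4) mod 37 = 21.
m = m₂ + h·q = 4 + 21·17 = 361.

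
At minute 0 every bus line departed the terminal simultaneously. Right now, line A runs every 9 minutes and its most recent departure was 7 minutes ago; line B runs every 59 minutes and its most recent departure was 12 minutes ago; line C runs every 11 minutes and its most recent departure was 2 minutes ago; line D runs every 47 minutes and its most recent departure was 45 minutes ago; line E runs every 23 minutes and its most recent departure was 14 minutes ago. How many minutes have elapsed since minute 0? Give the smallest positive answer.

559627

From t ≡ 7 (mod 9) write t = 7 + 9s. Substituting into t ≡ 12 (mod 59) gives 9s ≡ 5 (mod 59), and since 9⁻¹ ≡ 46 (mod 59), s ≡ 53. Hence t ≡ 7 + 9·53 = 484 (mod 531).
From t ≡ 484 (mod 531) write t = 484 + 531s. Substituting into t ≡ 2 (mod 11) gives 531s ≡ 2 (mod 11), and since 3⁻¹ ≡ 4 (mod 11), s ≡ 8. Hence t ≡ 484 + 531·8 = 4732 (mod 5841).
From t ≡ 4732 (mod 5841) write t = 4732 + 5841s. Substituting into t ≡ 45 (mod 47) gives 5841s ≡ 13 (mod 47), and since 13⁻¹ ≡ 29 (mod 47), s ≡ 1. Hence t ≡ 4732 + 5841·1 = 10573 (mod 274527).
From t ≡ 10573 (mod 274527) write t = 10573 + 274527s. Substituting into t ≡ 14 (mod 23) gives 274527s ≡ 21 (mod 23), and since 22⁻¹ ≡ 22 (mod 23), s ≡ 2. Hence t ≡ 10573 + 274527·2 = 559627 (mod 6314121).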